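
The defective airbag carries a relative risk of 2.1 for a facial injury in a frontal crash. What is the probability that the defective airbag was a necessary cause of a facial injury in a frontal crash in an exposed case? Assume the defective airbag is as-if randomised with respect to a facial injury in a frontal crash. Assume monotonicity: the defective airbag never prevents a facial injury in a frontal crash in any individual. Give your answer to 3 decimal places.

PN ≈ 0.524

Under exogeneity and monotonicity, PN = (RR − 1) / RR = 1 − 1/RR.
PN = (2.1 − 1) / 2.1 = 1.1 / 2.1 ≈ 0.5238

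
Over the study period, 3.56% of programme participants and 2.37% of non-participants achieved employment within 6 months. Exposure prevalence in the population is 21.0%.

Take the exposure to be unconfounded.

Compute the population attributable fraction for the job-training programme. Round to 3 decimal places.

PAF ≈ 0.095

p₁ = 0.0356, p₀ = 0.0237.
Overall risk P(Y=1) = π·p₁ + (1−π)·p₀ = 0.21×0.0356 + 0.79×0.0237 = 0.026199.
Under exogeneity, PAF = [P(Y=1) − p₀] / P(Y=1).
PAF = (0.026199 − 0.0237) / 0.026199 ≈ 0.0954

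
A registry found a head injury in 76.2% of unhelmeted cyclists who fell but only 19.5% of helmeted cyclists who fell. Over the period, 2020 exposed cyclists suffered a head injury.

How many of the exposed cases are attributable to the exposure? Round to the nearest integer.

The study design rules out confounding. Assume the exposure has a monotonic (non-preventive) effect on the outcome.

about 1503 cases

p₁ = 0.762, p₀ = 0.195.
PN = (p₁ − p₀)/p₁ = (0.762 − 0.195) / 0.762 ≈ 0.74409.
Attributable cases ≈ PN × (exposed cases) = 0.74409 × 2020 ≈ 1503.07.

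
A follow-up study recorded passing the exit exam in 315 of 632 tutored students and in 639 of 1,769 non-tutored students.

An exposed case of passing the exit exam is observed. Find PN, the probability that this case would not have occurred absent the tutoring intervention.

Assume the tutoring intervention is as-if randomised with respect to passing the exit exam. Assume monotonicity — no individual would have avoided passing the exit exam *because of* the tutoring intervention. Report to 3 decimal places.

p₁ = P(outcome | exposed) = 315/632 = 0.49842
p₀ = P(outcome | unexposed) = 639/1769 = 0.36122
Under exogeneity and monotonicity, PN = (p₁ − p₀) / p₁.
PN = (0.49842 − 0.36122) / 0.49842 = 0.1372 / 0.49842 ≈ 0.2753

PN ≈ 0.275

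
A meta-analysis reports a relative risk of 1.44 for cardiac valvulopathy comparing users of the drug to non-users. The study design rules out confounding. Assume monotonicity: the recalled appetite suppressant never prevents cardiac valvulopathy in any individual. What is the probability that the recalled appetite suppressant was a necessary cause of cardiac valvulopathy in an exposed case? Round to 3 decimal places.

Under exogeneity and monotonicity, PN = (RR − 1) / RR = 1 − 1/RR.
PN = (1.44 − 1) / 1.44 = 0.44 / 1.44 ≈ 0.3056

PN ≈ 0.306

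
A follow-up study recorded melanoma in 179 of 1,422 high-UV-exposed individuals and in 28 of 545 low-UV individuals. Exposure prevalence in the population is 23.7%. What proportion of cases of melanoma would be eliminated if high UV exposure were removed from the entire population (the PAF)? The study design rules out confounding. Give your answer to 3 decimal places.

PAF ≈ 0.256

p₁ = P(outcome | exposed) = 179/1422 = 0.12588
p₀ = P(outcome | unexposed) = 28/545 = 0.051376
Overall risk P(Y=1) = π·p₁ + (1−π)·p₀ = 0.237×0.12588 + 0.763×0.051376 = 0.069033.
Under exogeneity, PAF = [P(Y=1) − p₀] / P(Y=1).
PAF = (0.069033 − 0.051376) / 0.069033 ≈ 0.2558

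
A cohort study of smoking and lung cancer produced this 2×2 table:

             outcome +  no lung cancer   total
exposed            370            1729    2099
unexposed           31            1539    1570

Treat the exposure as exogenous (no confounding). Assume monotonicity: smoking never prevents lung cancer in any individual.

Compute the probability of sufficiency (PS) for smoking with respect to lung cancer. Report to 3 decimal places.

PS ≈ 0.160

p₁ = P(outcome | exposed) = 370/2099 = 0.17627
p₀ = P(outcome | unexposed) = 31/1570 = 0.019745
Under exogeneity and monotonicity, PS = (p₁ − p₀)/(1 − p₀).
PS = (0.17627 − 0.019745) / 0.98025 ≈ 0.1597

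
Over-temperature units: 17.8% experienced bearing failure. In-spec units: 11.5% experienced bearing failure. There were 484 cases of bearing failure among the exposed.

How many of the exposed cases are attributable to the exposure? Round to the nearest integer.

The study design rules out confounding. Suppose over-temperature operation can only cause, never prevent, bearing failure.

p₁ = 0.178, p₀ = 0.115.
PN = (p₁ − p₀)/p₁ = (0.178 − 0.115) / 0.178 ≈ 0.35393.
Attributable cases ≈ PN × (exposed cases) = 0.35393 × 484 ≈ 171.30.

about 171 cases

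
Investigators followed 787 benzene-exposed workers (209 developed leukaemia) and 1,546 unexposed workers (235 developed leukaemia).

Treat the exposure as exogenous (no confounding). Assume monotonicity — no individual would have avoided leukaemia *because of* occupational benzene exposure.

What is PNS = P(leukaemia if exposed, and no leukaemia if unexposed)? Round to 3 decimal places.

PNS ≈ 0.114

p₁ = P(outcome | exposed) = 209/787 = 0.26557
p₀ = P(outcome | unexposed) = 235/1546 = 0.15201
Under exogeneity and monotonicity, PNS = p₁ − p₀.
PNS = 0.26557 − 0.15201 = 0.11356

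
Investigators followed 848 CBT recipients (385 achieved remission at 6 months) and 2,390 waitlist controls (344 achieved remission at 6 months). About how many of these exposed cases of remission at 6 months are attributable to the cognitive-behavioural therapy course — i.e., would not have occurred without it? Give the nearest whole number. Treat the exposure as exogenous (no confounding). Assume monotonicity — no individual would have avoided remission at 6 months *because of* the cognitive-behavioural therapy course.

p₁ = P(outcome | exposed) = 385/848 = 0.45401
p₀ = P(outcome | unexposed) = 344/2390 = 0.14393
PN = (p₁ − p₀)/p₁ = (0.45401 − 0.14393) / 0.45401 ≈ 0.68297.
Attributable cases ≈ PN × (exposed cases) = 0.68297 × 385 ≈ 262.94.

about 263 cases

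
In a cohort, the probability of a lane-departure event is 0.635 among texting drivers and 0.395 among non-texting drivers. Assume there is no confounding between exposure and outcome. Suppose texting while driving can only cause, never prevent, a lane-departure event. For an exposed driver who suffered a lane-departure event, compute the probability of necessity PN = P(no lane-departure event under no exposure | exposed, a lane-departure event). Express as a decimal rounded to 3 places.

PN ≈ 0.378

Let p₁ = 0.635, p₀ = 0.395.
Under exogeneity and monotonicity, PN = (p₁ − p₀) / p₁.
PN = (0.635 − 0.395) / 0.635 = 0.24 / 0.635 ≈ 0.3780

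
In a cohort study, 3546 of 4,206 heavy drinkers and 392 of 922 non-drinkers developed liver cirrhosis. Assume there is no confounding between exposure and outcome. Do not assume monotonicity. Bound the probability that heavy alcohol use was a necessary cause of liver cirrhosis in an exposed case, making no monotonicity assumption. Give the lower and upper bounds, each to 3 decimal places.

p₁ = P(outcome | exposed) = 3546/4206 = 0.84308
p₀ = P(outcome | unexposed) = 392/922 = 0.42516
Under exogeneity alone the bounds on PN are max{0,(p₁−p₀)/p₁} ≤ PN ≤ min{1,(1−p₀)/p₁}.
  lower = (p₁ − p₀)/p₁ = 0.41792 / 0.84308 ≈ 0.4957
  upper = min{1, (1 − p₀)/p₁} = 0.57484 / 0.84308 ≈ 0.6818

0.496 ≤ PN ≤ 0.682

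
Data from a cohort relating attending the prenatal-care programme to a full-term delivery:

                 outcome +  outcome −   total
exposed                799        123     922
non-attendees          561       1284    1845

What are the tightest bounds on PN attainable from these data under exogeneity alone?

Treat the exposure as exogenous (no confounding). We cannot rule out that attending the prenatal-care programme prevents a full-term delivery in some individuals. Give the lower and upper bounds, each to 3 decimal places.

p₁ = P(outcome | exposed) = 799/922 = 0.86659
p₀ = P(outcome | unexposed) = 561/1845 = 0.30407
Under exogeneity alone the bounds on PN are max{0,(p₁−p₀)/p₁} ≤ PN ≤ min{1,(1−p₀)/p₁}.
  lower = (p₁ − p₀)/p₁ = 0.56253 / 0.86659 ≈ 0.6491
  upper = min{1, (1 − p₀)/p₁} = 0.69593 / 0.86659 ≈ 0.8031

0.649 ≤ PN ≤ 0.803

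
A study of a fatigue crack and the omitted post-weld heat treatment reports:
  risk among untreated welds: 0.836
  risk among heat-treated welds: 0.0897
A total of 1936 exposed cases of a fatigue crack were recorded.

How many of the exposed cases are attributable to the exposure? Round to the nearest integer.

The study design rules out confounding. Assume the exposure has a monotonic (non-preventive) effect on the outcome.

about 1728 cases

Let p₁ = 0.836, p₀ = 0.0897.
PN = (p₁ − p₀)/p₁ = (0.836 − 0.0897) / 0.836 ≈ 0.89270.
Attributable cases ≈ PN × (exposed cases) = 0.89270 × 1936 ≈ 1728.27.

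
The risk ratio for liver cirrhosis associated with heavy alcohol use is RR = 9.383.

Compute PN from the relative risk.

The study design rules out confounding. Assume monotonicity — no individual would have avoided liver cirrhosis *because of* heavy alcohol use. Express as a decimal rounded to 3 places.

Under exogeneity and monotonicity, PN = (RR − 1) / RR = 1 − 1/RR.
PN = (9.383 − 1) / 9.383 = 8.383 / 9.383 ≈ 0.8934

PN ≈ 0.893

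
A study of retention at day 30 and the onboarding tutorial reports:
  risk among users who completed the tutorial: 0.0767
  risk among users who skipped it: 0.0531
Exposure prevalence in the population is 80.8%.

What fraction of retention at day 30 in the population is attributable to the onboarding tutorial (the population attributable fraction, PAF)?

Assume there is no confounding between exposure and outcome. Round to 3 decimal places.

PAF ≈ 0.264

Let p₁ = 0.0767, p₀ = 0.0531.
Overall risk P(Y=1) = π·p₁ + (1−π)·p₀ = 0.808×0.0767 + 0.192×0.0531 = 0.072169.
Under exogeneity, PAF = [P(Y=1) − p₀] / P(Y=1).
PAF = (0.072169 − 0.0531) / 0.072169 ≈ 0.2642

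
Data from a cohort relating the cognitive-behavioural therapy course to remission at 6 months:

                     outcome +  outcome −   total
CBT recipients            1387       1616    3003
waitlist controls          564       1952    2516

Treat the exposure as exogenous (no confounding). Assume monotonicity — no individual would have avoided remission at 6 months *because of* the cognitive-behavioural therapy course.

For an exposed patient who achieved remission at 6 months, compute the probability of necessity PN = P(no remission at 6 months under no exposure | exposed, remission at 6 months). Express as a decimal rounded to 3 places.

p₁ = P(outcome | exposed) = 1387/3003 = 0.46187
p₀ = P(outcome | unexposed) = 564/2516 = 0.22417
Under exogeneity and monotonicity, PN = (p₁ − p₀) / p₁.
PN = (0.46187 − 0.22417) / 0.46187 = 0.23771 / 0.46187 ≈ 0.5147

PN ≈ 0.515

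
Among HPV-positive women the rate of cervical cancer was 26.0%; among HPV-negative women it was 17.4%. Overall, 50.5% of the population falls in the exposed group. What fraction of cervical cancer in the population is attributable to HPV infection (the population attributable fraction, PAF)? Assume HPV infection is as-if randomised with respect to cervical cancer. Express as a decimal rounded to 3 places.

PAF ≈ 0.200

p₁ = 0.26, p₀ = 0.174.
Overall risk P(Y=1) = π·p₁ + (1−π)·p₀ = 0.505×0.26 + 0.495×0.174 = 0.21743.
Under exogeneity, PAF = [P(Y=1) − p₀] / P(Y=1).
PAF = (0.21743 − 0.174) / 0.21743 ≈ 0.1997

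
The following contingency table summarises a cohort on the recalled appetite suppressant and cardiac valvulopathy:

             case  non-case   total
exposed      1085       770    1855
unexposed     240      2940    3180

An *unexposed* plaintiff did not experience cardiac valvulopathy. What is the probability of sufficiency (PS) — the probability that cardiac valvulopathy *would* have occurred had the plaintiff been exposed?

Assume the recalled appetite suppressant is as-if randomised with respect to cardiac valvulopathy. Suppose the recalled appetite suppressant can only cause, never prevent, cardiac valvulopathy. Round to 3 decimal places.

p₁ = P(outcome | exposed) = 1085/1855 = 0.58491
p₀ = P(outcome | unexposed) = 240/3180 = 0.075472
Under exogeneity and monotonicity, PS = (p₁ − p₀) / (1 − p₀).
PS = (0.58491 − 0.075472) / (1 − 0.075472) = 0.50943 / 0.92453 ≈ 0.5510

PS ≈ 0.551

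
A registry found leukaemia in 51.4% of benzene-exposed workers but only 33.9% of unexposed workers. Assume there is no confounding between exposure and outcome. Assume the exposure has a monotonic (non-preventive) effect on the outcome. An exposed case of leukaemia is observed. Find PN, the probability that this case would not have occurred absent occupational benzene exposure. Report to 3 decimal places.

p₁ = 0.514, p₀ = 0.339.
Under exogeneity and monotonicity, PN = (p₁ − p₀) / p₁.
PN = (0.514 − 0.339) / 0.514 = 0.175 / 0.514 ≈ 0.3405

PN ≈ 0.340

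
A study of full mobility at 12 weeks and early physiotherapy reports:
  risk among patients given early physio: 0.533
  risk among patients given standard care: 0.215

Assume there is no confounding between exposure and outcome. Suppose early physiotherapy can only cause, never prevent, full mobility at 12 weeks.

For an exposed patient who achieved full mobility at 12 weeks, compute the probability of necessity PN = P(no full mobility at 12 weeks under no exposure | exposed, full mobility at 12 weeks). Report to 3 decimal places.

PN ≈ 0.597

Let p₁ = 0.533, p₀ = 0.215.
Under exogeneity and monotonicity, PN = (p₁ − p₀) / p₁.
PN = (0.533 − 0.215) / 0.533 = 0.318 / 0.533 ≈ 0.5966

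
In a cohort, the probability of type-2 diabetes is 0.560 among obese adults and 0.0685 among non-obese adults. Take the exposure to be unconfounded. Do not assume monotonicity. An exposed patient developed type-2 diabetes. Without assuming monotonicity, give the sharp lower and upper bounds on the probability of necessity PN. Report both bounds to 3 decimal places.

0.878 ≤ PN ≤ 1.000

Let p₁ = 0.56, p₀ = 0.0685.
Under exogeneity alone the bounds on PN are max{0,(p₁−p₀)/p₁} ≤ PN ≤ min{1,(1−p₀)/p₁}.
  lower = (p₁ − p₀)/p₁ = 0.4915 / 0.56 ≈ 0.8777
  upper = min{1, (1 − p₀)/p₁} = 0.9315 / 0.56 ≈ 1.6634 → capped at 1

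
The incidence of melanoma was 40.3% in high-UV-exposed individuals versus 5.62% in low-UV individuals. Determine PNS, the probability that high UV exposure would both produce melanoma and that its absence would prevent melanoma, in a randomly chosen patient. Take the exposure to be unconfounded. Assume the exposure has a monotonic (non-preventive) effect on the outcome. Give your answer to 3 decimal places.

p₁ = 0.403, p₀ = 0.0562.
Under exogeneity and monotonicity, PNS = p₁ − p₀.
PNS = 0.403 − 0.0562 = 0.3468

PNS ≈ 0.347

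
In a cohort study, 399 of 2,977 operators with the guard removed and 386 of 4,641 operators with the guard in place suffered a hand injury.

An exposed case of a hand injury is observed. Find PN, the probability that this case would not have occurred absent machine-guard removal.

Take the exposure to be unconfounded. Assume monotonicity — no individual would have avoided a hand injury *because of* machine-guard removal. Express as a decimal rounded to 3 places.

PN ≈ 0.379

p₁ = P(outcome | exposed) = 399/2977 = 0.13403
p₀ = P(outcome | unexposed) = 386/4641 = 0.083172
Under exogeneity and monotonicity, PN = (p₁ − p₀) / p₁.
PN = (0.13403 − 0.083172) / 0.13403 = 0.050856 / 0.13403 ≈ 0.3794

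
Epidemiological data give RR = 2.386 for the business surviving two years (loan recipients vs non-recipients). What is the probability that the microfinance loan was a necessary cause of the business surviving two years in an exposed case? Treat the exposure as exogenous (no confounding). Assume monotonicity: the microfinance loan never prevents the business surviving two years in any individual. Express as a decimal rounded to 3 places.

PN ≈ 0.581

Under exogeneity and monotonicity, PN = (RR − 1) / RR = 1 − 1/RR.
PN = (2.386 − 1) / 2.386 = 1.386 / 2.386 ≈ 0.5809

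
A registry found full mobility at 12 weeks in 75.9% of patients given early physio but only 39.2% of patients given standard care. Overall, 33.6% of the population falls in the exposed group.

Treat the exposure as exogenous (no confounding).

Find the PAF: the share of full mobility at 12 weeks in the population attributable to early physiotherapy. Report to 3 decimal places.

p₁ = 0.759, p₀ = 0.392.
Overall risk P(Y=1) = π·p₁ + (1−π)·p₀ = 0.336×0.759 + 0.664×0.392 = 0.51531.
Under exogeneity, PAF = [P(Y=1) − p₀] / P(Y=1).
PAF = (0.51531 − 0.392) / 0.51531 ≈ 0.2393

PAF ≈ 0.239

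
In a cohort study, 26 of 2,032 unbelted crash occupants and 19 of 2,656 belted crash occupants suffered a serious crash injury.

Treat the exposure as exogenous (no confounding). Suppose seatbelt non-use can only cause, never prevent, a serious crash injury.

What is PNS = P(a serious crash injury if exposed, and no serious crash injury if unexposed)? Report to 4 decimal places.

p₁ = P(outcome | exposed) = 26/2032 = 0.012795
p₀ = P(outcome | unexposed) = 19/2656 = 0.0071536
Under exogeneity and monotonicity, PNS = p₁ − p₀.
PNS = 0.012795 − 0.0071536 = 0.0056417

PNS ≈ 0.0056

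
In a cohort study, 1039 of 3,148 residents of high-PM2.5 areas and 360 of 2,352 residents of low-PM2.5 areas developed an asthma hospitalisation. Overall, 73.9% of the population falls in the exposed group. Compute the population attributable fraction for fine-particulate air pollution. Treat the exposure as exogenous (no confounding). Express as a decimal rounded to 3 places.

p₁ = P(outcome | exposed) = 1039/3148 = 0.33005
p₀ = P(outcome | unexposed) = 360/2352 = 0.15306
Overall risk P(Y=1) = π·p₁ + (1−π)·p₀ = 0.739×0.33005 + 0.261×0.15306 = 0.28386.
Under exogeneity, PAF = [P(Y=1) − p₀] / P(Y=1).
PAF = (0.28386 − 0.15306) / 0.28386 ≈ 0.4608

PAF ≈ 0.461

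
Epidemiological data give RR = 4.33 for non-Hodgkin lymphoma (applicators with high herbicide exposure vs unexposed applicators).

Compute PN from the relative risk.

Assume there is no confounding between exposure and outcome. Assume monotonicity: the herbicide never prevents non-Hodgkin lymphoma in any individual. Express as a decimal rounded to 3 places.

Under exogeneity and monotonicity, PN = (RR − 1) / RR = 1 − 1/RR.
PN = (4.33 − 1) / 4.33 = 3.33 / 4.33 ≈ 0.7691

PN ≈ 0.769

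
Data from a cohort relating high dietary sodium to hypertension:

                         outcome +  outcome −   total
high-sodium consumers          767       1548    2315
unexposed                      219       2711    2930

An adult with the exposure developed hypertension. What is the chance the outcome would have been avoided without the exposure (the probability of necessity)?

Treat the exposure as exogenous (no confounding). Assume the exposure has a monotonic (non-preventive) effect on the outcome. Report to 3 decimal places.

PN ≈ 0.774

p₁ = P(outcome | exposed) = 767/2315 = 0.33132
p₀ = P(outcome | unexposed) = 219/2930 = 0.074744
Under exogeneity and monotonicity, PN = (p₁ − p₀) / p₁.
PN = (0.33132 − 0.074744) / 0.33132 = 0.25657 / 0.33132 ≈ 0.7744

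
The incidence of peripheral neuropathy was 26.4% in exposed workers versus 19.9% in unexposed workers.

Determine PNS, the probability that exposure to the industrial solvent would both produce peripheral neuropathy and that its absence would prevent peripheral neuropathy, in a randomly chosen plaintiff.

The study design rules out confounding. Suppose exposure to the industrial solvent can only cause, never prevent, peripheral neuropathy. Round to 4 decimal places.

PNS ≈ 0.0650

p₁ = 0.264, p₀ = 0.199.
Under exogeneity and monotonicity, PNS = p₁ − p₀.
PNS = 0.264 − 0.199 = 0.065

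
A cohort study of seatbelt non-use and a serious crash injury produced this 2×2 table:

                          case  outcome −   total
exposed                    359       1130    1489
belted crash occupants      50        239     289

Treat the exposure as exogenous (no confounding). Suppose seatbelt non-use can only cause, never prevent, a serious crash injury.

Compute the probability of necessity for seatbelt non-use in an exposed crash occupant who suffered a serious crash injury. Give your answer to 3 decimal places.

p₁ = P(outcome | exposed) = 359/1489 = 0.2411
p₀ = P(outcome | unexposed) = 50/289 = 0.17301
Under exogeneity and monotonicity, PN = (p₁ − p₀)/p₁.
PN = (0.2411 − 0.17301) / 0.2411 ≈ 0.2824

PN ≈ 0.282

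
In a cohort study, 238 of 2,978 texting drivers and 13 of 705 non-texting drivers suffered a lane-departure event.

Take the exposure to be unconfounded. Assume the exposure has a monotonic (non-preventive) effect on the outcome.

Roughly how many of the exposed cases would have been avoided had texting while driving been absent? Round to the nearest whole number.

about 183 cases

p₁ = P(outcome | exposed) = 238/2978 = 0.079919
p₀ = P(outcome | unexposed) = 13/705 = 0.01844
PN = (p₁ − p₀)/p₁ = (0.079919 − 0.01844) / 0.079919 ≈ 0.76927.
Attributable cases ≈ PN × (exposed cases) = 0.76927 × 238 ≈ 183.09.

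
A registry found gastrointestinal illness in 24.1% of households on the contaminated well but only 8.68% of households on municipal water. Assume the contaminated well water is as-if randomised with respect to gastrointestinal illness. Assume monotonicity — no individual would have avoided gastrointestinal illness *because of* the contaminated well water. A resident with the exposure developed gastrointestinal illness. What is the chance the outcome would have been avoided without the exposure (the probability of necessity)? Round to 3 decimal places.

p₁ = 0.241, p₀ = 0.0868.
Under exogeneity and monotonicity, PN = (p₁ − p₀) / p₁.
PN = (0.241 − 0.0868) / 0.241 = 0.1542 / 0.241 ≈ 0.6398

PN ≈ 0.640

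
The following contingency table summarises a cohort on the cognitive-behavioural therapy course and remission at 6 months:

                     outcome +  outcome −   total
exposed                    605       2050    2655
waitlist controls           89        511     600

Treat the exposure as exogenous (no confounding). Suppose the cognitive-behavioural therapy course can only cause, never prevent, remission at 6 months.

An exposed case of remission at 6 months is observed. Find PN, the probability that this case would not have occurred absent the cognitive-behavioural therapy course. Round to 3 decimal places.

PN ≈ 0.349

p₁ = P(outcome | exposed) = 605/2655 = 0.22787
p₀ = P(outcome | unexposed) = 89/600 = 0.14833
Under exogeneity and monotonicity, PN = (p₁ − p₀)/p₁.
PN = (0.22787 − 0.14833) / 0.22787 ≈ 0.3490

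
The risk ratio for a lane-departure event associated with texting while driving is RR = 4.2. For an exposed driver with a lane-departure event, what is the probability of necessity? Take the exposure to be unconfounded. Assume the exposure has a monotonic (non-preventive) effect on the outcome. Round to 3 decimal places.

Under exogeneity and monotonicity, PN = (RR − 1) / RR = 1 − 1/RR.
PN = (4.2 − 1) / 4.2 = 3.2 / 4.2 ≈ 0.7619

PN ≈ 0.762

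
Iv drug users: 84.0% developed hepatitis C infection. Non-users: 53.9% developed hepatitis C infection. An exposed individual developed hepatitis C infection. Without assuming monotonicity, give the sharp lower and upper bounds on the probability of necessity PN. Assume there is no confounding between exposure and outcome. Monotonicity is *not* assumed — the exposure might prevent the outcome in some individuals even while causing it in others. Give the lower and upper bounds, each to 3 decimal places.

p₁ = 0.84, p₀ = 0.539.
Under exogeneity alone the bounds on PN are max{0,(p₁−p₀)/p₁} ≤ PN ≤ min{1,(1−p₀)/p₁}.
  lower = (p₁ − p₀)/p₁ = 0.301 / 0.84 ≈ 0.3583
  upper = min{1, (1 − p₀)/p₁} = 0.461 / 0.84 ≈ 0.5488

0.358 ≤ PN ≤ 0.549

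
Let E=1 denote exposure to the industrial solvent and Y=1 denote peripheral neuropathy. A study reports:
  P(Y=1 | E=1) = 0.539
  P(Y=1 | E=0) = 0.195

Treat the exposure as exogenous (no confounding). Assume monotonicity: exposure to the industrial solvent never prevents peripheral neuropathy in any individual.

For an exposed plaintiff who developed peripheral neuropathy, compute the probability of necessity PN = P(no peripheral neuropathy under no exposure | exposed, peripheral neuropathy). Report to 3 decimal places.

Let p₁ = 0.539, p₀ = 0.195.
Under exogeneity and monotonicity, PN = (p₁ − p₀) / p₁.
PN = (0.539 − 0.195) / 0.539 = 0.344 / 0.539 ≈ 0.6382

PN ≈ 0.638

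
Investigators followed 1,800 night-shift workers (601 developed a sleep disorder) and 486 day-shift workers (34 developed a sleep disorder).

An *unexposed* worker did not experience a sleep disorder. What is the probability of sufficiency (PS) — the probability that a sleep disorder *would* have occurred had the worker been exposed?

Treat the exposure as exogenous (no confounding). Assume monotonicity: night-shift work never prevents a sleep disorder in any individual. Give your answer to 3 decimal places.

PS ≈ 0.284

p₁ = P(outcome | exposed) = 601/1800 = 0.33389
p₀ = P(outcome | unexposed) = 34/486 = 0.069959
Under exogeneity and monotonicity, PS = (p₁ − p₀) / (1 − p₀).
PS = (0.33389 − 0.069959) / (1 − 0.069959) = 0.26393 / 0.93004 ≈ 0.2838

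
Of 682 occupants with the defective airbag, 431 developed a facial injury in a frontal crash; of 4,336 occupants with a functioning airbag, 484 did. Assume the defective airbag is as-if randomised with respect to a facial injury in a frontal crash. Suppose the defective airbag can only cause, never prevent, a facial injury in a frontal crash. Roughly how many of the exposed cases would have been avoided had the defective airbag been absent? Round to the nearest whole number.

p₁ = P(outcome | exposed) = 431/682 = 0.63196
p₀ = P(outcome | unexposed) = 484/4336 = 0.11162
PN = (p₁ − p₀)/p₁ = (0.63196 − 0.11162) / 0.63196 ≈ 0.82337.
Attributable cases ≈ PN × (exposed cases) = 0.82337 × 431 ≈ 354.87.

about 355 cases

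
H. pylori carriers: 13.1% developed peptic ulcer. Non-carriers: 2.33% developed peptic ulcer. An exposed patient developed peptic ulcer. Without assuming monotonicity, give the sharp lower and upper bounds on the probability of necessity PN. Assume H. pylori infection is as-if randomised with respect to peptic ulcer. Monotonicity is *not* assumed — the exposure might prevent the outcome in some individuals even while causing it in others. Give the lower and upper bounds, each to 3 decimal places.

0.822 ≤ PN ≤ 1.000

p₁ = 0.131, p₀ = 0.0233.
Under exogeneity alone the bounds on PN are max{0,(p₁−p₀)/p₁} ≤ PN ≤ min{1,(1−p₀)/p₁}.
  lower = (p₁ − p₀)/p₁ = 0.1077 / 0.131 ≈ 0.8221
  upper = min{1, (1 − p₀)/p₁} = 0.9767 / 0.131 ≈ 7.4557 → capped at 1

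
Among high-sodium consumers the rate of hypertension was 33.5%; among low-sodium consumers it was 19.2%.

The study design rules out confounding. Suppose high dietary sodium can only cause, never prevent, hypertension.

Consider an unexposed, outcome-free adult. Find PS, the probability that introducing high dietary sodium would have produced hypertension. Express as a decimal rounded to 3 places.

PS ≈ 0.177

p₁ = 0.335, p₀ = 0.192.
Under exogeneity and monotonicity, PS = (p₁ − p₀) / (1 − p₀).
PS = (0.335 − 0.192) / (1 − 0.192) = 0.143 / 0.808 ≈ 0.1770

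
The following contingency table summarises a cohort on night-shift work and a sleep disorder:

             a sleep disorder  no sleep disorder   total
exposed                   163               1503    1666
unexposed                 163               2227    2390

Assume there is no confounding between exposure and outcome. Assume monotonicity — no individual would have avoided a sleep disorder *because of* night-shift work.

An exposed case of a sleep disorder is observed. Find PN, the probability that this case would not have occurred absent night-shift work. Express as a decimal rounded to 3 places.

PN ≈ 0.303

p₁ = P(outcome | exposed) = 163/1666 = 0.097839
p₀ = P(outcome | unexposed) = 163/2390 = 0.068201
Under exogeneity and monotonicity, PN = (p₁ − p₀) / p₁.
PN = (0.097839 − 0.068201) / 0.097839 = 0.029638 / 0.097839 ≈ 0.3029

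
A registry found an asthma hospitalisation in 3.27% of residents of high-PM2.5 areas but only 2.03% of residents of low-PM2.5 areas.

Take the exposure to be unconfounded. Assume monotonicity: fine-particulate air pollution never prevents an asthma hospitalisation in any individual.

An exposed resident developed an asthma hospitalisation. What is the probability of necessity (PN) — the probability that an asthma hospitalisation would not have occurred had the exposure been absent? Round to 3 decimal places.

p₁ = 0.0327, p₀ = 0.0203.
Under exogeneity and monotonicity, PN = (p₁ − p₀) / p₁.
PN = (0.0327 − 0.0203) / 0.0327 = 0.0124 / 0.0327 ≈ 0.3792

PN ≈ 0.379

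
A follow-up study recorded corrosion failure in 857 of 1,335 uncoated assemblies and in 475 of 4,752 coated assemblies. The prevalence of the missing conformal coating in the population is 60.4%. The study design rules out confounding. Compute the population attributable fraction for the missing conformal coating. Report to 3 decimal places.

PAF ≈ 0.766

p₁ = P(outcome | exposed) = 857/1335 = 0.64195
p₀ = P(outcome | unexposed) = 475/4752 = 0.099958
Overall risk P(Y=1) = π·p₁ + (1−π)·p₀ = 0.604×0.64195 + 0.396×0.099958 = 0.42732.
Under exogeneity, PAF = [P(Y=1) − p₀] / P(Y=1).
PAF = (0.42732 − 0.099958) / 0.42732 ≈ 0.7661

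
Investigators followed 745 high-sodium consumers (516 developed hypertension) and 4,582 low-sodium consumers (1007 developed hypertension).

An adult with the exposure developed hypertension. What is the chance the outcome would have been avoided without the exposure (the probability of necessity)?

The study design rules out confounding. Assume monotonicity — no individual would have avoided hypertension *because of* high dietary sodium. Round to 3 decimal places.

PN ≈ 0.683

p₁ = P(outcome | exposed) = 516/745 = 0.69262
p₀ = P(outcome | unexposed) = 1007/4582 = 0.21977
Under exogeneity and monotonicity, PN = (p₁ − p₀) / p₁.
PN = (0.69262 − 0.21977) / 0.69262 = 0.47284 / 0.69262 ≈ 0.6827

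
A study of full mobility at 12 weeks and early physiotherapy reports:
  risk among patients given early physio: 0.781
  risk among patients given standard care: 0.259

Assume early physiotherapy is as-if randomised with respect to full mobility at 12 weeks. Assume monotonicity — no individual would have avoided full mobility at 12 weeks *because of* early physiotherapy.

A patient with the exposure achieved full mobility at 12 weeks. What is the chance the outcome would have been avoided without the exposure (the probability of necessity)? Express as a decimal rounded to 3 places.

PN ≈ 0.668

Let p₁ = 0.781, p₀ = 0.259.
Under exogeneity and monotonicity, PN = (p₁ − p₀) / p₁.
PN = (0.781 − 0.259) / 0.781 = 0.522 / 0.781 ≈ 0.6684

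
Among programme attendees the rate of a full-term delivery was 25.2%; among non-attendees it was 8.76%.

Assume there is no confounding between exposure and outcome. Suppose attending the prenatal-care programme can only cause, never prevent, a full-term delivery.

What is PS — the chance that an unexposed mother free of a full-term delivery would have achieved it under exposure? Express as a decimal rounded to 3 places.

PS ≈ 0.180

p₁ = 0.252, p₀ = 0.0876.
Under exogeneity and monotonicity, PS = (p₁ − p₀) / (1 − p₀).
PS = (0.252 − 0.0876) / (1 − 0.0876) = 0.1644 / 0.9124 ≈ 0.1802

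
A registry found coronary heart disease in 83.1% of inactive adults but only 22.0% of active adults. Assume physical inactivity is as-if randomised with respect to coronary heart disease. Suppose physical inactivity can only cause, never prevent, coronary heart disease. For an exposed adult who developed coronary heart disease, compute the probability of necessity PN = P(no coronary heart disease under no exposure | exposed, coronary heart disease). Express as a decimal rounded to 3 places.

p₁ = 0.831, p₀ = 0.22.
Under exogeneity and monotonicity, PN = (p₁ − p₀) / p₁.
PN = (0.831 − 0.22) / 0.831 = 0.611 / 0.831 ≈ 0.7353

PN ≈ 0.735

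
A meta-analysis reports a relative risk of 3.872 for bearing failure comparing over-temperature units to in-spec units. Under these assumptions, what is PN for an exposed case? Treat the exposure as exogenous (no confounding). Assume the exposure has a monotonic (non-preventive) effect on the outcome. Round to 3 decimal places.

PN ≈ 0.742

Under exogeneity and monotonicity, PN = (RR − 1) / RR = 1 − 1/RR.
PN = (3.872 − 1) / 3.872 = 2.872 / 3.872 ≈ 0.7417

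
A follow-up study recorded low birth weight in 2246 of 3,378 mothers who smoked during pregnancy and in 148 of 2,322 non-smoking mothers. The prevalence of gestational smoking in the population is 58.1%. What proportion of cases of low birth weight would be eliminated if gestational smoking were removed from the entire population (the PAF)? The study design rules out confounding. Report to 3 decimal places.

p₁ = P(outcome | exposed) = 2246/3378 = 0.66489
p₀ = P(outcome | unexposed) = 148/2322 = 0.063738
Overall risk P(Y=1) = π·p₁ + (1−π)·p₀ = 0.581×0.66489 + 0.419×0.063738 = 0.41301.
Under exogeneity, PAF = [P(Y=1) − p₀] / P(Y=1).
PAF = (0.41301 − 0.063738) / 0.41301 ≈ 0.8457

PAF ≈ 0.846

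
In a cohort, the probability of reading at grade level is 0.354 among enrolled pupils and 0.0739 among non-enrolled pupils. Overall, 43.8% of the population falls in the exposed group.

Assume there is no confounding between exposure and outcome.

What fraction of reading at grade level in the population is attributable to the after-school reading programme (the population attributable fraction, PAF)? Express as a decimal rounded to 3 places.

Let p₁ = 0.354, p₀ = 0.0739.
Overall risk P(Y=1) = π·p₁ + (1−π)·p₀ = 0.438×0.354 + 0.562×0.0739 = 0.19658.
Under exogeneity, PAF = [P(Y=1) − p₀] / P(Y=1).
PAF = (0.19658 − 0.0739) / 0.19658 ≈ 0.6241

PAF ≈ 0.624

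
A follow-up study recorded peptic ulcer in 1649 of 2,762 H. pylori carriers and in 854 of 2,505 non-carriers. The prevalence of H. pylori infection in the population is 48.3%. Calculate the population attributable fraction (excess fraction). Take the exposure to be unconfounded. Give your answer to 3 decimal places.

p₁ = P(outcome | exposed) = 1649/2762 = 0.59703
p₀ = P(outcome | unexposed) = 854/2505 = 0.34092
Overall risk P(Y=1) = π·p₁ + (1−π)·p₀ = 0.483×0.59703 + 0.517×0.34092 = 0.46462.
Under exogeneity, PAF = [P(Y=1) − p₀] / P(Y=1).
PAF = (0.46462 − 0.34092) / 0.46462 ≈ 0.2662

PAF ≈ 0.266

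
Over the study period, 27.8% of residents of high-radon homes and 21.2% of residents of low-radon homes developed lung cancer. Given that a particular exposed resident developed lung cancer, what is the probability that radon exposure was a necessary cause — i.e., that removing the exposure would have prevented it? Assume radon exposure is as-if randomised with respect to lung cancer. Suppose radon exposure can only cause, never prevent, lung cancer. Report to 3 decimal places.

PN ≈ 0.237

p₁ = 0.278, p₀ = 0.212.
Under exogeneity and monotonicity, PN = (p₁ − p₀) / p₁.
PN = (0.278 − 0.212) / 0.278 = 0.066 / 0.278 ≈ 0.2374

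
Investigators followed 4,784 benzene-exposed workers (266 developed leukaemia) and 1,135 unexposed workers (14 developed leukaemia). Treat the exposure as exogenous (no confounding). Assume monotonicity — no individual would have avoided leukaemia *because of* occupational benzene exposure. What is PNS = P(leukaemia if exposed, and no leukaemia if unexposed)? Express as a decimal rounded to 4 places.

PNS ≈ 0.0433

p₁ = P(outcome | exposed) = 266/4784 = 0.055602
p₀ = P(outcome | unexposed) = 14/1135 = 0.012335
Under exogeneity and monotonicity, PNS = p₁ − p₀.
PNS = 0.055602 − 0.012335 = 0.043267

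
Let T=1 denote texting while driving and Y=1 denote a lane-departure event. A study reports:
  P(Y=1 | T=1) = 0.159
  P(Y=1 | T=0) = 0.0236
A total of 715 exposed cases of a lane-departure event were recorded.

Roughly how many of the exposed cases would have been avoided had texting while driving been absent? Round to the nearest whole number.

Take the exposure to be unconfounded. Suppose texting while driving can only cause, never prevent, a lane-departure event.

Let p₁ = 0.159, p₀ = 0.0236.
PN = (p₁ − p₀)/p₁ = (0.159 − 0.0236) / 0.159 ≈ 0.85157.
Attributable cases ≈ PN × (exposed cases) = 0.85157 × 715 ≈ 608.87.

about 609 cases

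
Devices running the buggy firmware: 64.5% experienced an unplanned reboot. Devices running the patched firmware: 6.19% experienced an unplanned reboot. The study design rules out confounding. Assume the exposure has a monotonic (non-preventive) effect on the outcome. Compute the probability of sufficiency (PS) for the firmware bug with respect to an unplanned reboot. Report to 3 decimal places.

PS ≈ 0.622

p₁ = 0.645, p₀ = 0.0619.
Under exogeneity and monotonicity, PS = (p₁ − p₀) / (1 − p₀).
PS = (0.645 − 0.0619) / (1 − 0.0619) = 0.5831 / 0.9381 ≈ 0.6216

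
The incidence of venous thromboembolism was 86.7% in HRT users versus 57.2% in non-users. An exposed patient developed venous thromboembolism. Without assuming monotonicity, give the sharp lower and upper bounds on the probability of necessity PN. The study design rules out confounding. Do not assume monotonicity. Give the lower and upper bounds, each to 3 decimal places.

p₁ = 0.867, p₀ = 0.572.
Under exogeneity alone the bounds on PN are max{0,(p₁−p₀)/p₁} ≤ PN ≤ min{1,(1−p₀)/p₁}.
  lower = (p₁ − p₀)/p₁ = 0.295 / 0.867 ≈ 0.3403
  upper = min{1, (1 − p₀)/p₁} = 0.428 / 0.867 ≈ 0.4937

0.340 ≤ PN ≤ 0.494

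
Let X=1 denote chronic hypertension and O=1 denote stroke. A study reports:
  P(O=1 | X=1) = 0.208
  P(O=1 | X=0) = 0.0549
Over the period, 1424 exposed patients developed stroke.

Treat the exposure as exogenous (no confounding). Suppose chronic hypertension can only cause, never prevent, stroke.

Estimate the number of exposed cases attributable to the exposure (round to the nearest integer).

Let p₁ = 0.208, p₀ = 0.0549.
PN = (p₁ − p₀)/p₁ = (0.208 − 0.0549) / 0.208 ≈ 0.73606.
Attributable cases ≈ PN × (exposed cases) = 0.73606 × 1424 ≈ 1048.15.

about 1048 cases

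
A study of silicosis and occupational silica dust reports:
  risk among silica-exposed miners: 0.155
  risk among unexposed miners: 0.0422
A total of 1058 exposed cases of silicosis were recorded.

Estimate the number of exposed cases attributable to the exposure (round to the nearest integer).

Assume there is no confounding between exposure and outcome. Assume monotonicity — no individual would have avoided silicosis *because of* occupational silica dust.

about 770 cases

Let p₁ = 0.155, p₀ = 0.0422.
PN = (p₁ − p₀)/p₁ = (0.155 − 0.0422) / 0.155 ≈ 0.72774.
Attributable cases ≈ PN × (exposed cases) = 0.72774 × 1058 ≈ 769.95.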